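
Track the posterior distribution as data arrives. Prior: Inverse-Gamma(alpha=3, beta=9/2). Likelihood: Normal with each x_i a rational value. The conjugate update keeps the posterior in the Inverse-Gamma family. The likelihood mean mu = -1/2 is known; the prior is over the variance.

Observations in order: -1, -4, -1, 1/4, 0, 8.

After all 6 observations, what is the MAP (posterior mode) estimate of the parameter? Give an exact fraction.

1517/224

obs 1: x=-1 → posterior Inverse-Gamma(7/2, 37/8)
obs 2: x=-4 → posterior Inverse-Gamma(4, 43/4)
obs 3: x=-1 → posterior Inverse-Gamma(9/2, 87/8)
obs 4: x=1/4 → posterior Inverse-Gamma(5, 357/32)
obs 5: x=0 → posterior Inverse-Gamma(11/2, 361/32)
obs 6: x=8 → posterior Inverse-Gamma(6, 1517/32)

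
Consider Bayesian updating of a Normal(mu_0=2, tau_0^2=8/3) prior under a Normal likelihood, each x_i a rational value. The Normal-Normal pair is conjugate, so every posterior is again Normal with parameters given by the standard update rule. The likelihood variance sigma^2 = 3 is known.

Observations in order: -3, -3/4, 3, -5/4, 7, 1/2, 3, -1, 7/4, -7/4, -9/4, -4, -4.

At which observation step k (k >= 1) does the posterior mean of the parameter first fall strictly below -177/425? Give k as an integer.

obs 1: x=-3 → posterior Normal(-6/17, 24/17)
obs 2: x=-3/4 → posterior Normal(-12/25, 24/25)
obs 3: x=3 → posterior Normal(4/11, 8/11)
obs 4: x=-5/4 → posterior Normal(2/41, 24/41)
obs 5: x=7 → posterior Normal(58/49, 24/49)
obs 6: x=1/2 → posterior Normal(62/57, 8/19)
obs 7: x=3 → posterior Normal(86/65, 24/65)
obs 8: x=-1 → posterior Normal(78/73, 24/73)
obs 9: x=7/4 → posterior Normal(92/81, 8/27)
obs 10: x=-7/4 → posterior Normal(78/89, 24/89)
obs 11: x=-9/4 → posterior Normal(60/97, 24/97)
obs 12: x=-4 → posterior Normal(4/15, 8/35)
obs 13: x=-4 → posterior Normal(-4/113, 24/113)

k = 2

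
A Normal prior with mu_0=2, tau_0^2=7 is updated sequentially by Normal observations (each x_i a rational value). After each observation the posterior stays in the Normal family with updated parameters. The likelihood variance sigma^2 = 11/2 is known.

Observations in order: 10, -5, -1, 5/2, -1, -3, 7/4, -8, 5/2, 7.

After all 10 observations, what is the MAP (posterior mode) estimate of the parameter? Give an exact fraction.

obs 1: x=10 → posterior Normal(162/25, 77/25)
obs 2: x=-5 → posterior Normal(92/39, 77/39)
obs 3: x=-1 → posterior Normal(78/53, 77/53)
obs 4: x=5/2 → posterior Normal(113/67, 77/67)
obs 5: x=-1 → posterior Normal(11/9, 77/81)
obs 6: x=-3 → posterior Normal(3/5, 77/95)
obs 7: x=7/4 → posterior Normal(163/218, 77/109)
obs 8: x=-8 → posterior Normal(-61/246, 77/123)
obs 9: x=5/2 → posterior Normal(9/274, 77/137)
obs 10: x=7 → posterior Normal(205/302, 77/151)

205/302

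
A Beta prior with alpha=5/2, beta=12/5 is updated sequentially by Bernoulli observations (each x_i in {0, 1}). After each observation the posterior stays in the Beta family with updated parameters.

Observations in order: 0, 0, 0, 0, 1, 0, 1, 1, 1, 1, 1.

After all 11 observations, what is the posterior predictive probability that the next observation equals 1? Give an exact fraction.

obs 1: x=0 → posterior Beta(5/2, 17/5)
obs 2: x=0 → posterior Beta(5/2, 22/5)
obs 3: x=0 → posterior Beta(5/2, 27/5)
obs 4: x=0 → posterior Beta(5/2, 32/5)
obs 5: x=1 → posterior Beta(7/2, 32/5)
obs 6: x=0 → posterior Beta(7/2, 37/5)
obs 7: x=1 → posterior Beta(9/2, 37/5)
obs 8: x=1 → posterior Beta(11/2, 37/5)
obs 9: x=1 → posterior Beta(13/2, 37/5)
obs 10: x=1 → posterior Beta(15/2, 37/5)
obs 11: x=1 → posterior Beta(17/2, 37/5)

85/159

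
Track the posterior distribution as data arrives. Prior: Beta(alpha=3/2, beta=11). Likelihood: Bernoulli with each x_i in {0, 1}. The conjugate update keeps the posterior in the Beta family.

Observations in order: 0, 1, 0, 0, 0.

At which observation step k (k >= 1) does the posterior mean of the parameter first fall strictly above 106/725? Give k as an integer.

obs 1: x=0 → posterior Beta(3/2, 12)
obs 2: x=1 → posterior Beta(5/2, 12)
obs 3: x=0 → posterior Beta(5/2, 13)
obs 4: x=0 → posterior Beta(5/2, 14)
obs 5: x=0 → posterior Beta(5/2, 15)

k = 2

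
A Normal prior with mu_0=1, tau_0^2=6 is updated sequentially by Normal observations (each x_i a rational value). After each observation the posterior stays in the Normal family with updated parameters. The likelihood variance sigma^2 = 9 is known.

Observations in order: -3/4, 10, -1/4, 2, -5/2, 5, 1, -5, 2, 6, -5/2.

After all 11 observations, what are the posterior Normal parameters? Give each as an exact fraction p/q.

mu_0=33/25, tau_0^2=18/25

obs 1: x=-3/4 → posterior Normal(3/10, 18/5)
obs 2: x=10 → posterior Normal(43/14, 18/7)
obs 3: x=-1/4 → posterior Normal(7/3, 2)
obs 4: x=2 → posterior Normal(25/11, 18/11)
obs 5: x=-5/2 → posterior Normal(20/13, 18/13)
obs 6: x=5 → posterior Normal(2, 6/5)
obs 7: x=1 → posterior Normal(32/17, 18/17)
obs 8: x=-5 → posterior Normal(22/19, 18/19)
obs 9: x=2 → posterior Normal(26/21, 6/7)
obs 10: x=6 → posterior Normal(38/23, 18/23)
obs 11: x=-5/2 → posterior Normal(33/25, 18/25)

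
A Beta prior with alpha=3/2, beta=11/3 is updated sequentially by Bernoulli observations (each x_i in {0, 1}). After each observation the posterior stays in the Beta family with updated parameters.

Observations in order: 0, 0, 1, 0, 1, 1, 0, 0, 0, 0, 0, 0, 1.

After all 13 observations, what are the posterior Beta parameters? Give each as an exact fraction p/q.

obs 1: x=0 → posterior Beta(3/2, 14/3)
obs 2: x=0 → posterior Beta(3/2, 17/3)
obs 3: x=1 → posterior Beta(5/2, 17/3)
obs 4: x=0 → posterior Beta(5/2, 20/3)
obs 5: x=1 → posterior Beta(7/2, 20/3)
obs 6: x=1 → posterior Beta(9/2, 20/3)
obs 7: x=0 → posterior Beta(9/2, 23/3)
obs 8: x=0 → posterior Beta(9/2, 26/3)
obs 9: x=0 → posterior Beta(9/2, 29/3)
obs 10: x=0 → posterior Beta(9/2, 32/3)
obs 11: x=0 → posterior Beta(9/2, 35/3)
obs 12: x=0 → posterior Beta(9/2, 38/3)
obs 13: x=1 → posterior Beta(11/2, 38/3)

alpha=11/2, beta=38/3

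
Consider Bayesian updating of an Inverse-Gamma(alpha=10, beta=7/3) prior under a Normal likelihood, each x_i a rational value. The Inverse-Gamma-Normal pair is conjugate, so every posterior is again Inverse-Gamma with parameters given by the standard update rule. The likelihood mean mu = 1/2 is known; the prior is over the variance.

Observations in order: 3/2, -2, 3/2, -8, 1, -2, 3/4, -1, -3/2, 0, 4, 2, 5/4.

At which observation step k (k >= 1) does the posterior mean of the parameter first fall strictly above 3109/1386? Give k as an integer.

obs 1: x=3/2 → posterior Inverse-Gamma(21/2, 17/6)
obs 2: x=-2 → posterior Inverse-Gamma(11, 143/24)
obs 3: x=3/2 → posterior Inverse-Gamma(23/2, 155/24)
obs 4: x=-8 → posterior Inverse-Gamma(12, 511/12)
obs 5: x=1 → posterior Inverse-Gamma(25/2, 1025/24)
obs 6: x=-2 → posterior Inverse-Gamma(13, 275/6)
obs 7: x=3/4 → posterior Inverse-Gamma(27/2, 4403/96)
obs 8: x=-1 → posterior Inverse-Gamma(14, 4511/96)
obs 9: x=-3/2 → posterior Inverse-Gamma(29/2, 4703/96)
obs 10: x=0 → posterior Inverse-Gamma(15, 4715/96)
obs 11: x=4 → posterior Inverse-Gamma(31/2, 5303/96)
obs 12: x=2 → posterior Inverse-Gamma(16, 5411/96)
obs 13: x=5/4 → posterior Inverse-Gamma(33/2, 2719/48)

k = 4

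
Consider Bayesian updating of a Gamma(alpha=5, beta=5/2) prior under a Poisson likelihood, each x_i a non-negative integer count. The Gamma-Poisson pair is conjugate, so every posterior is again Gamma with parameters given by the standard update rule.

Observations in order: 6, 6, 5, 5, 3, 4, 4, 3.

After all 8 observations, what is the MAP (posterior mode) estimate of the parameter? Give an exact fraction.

80/21

obs 1: x=6 → posterior Gamma(11, 7/2)
obs 2: x=6 → posterior Gamma(17, 9/2)
obs 3: x=5 → posterior Gamma(22, 11/2)
obs 4: x=5 → posterior Gamma(27, 13/2)
obs 5: x=3 → posterior Gamma(30, 15/2)
obs 6: x=4 → posterior Gamma(34, 17/2)
obs 7: x=4 → posterior Gamma(38, 19/2)
obs 8: x=3 → posterior Gamma(41, 21/2)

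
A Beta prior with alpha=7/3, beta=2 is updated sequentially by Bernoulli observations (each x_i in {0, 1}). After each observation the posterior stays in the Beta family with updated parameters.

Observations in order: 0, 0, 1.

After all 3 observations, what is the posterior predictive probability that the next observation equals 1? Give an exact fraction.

obs 1: x=0 → posterior Beta(7/3, 3)
obs 2: x=0 → posterior Beta(7/3, 4)
obs 3: x=1 → posterior Beta(10/3, 4)

5/11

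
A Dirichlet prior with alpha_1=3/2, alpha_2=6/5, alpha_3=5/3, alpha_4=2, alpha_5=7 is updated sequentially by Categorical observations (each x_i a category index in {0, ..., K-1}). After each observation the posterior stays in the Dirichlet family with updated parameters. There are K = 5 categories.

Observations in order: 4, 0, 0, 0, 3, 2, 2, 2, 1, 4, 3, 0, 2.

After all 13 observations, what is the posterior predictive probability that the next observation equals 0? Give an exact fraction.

obs 1: x=4 → posterior Dirichlet(3/2, 6/5, 5/3, 2, 8)
obs 2: x=0 → posterior Dirichlet(5/2, 6/5, 5/3, 2, 8)
obs 3: x=0 → posterior Dirichlet(7/2, 6/5, 5/3, 2, 8)
obs 4: x=0 → posterior Dirichlet(9/2, 6/5, 5/3, 2, 8)
obs 5: x=3 → posterior Dirichlet(9/2, 6/5, 5/3, 3, 8)
obs 6: x=2 → posterior Dirichlet(9/2, 6/5, 8/3, 3, 8)
obs 7: x=2 → posterior Dirichlet(9/2, 6/5, 11/3, 3, 8)
obs 8: x=2 → posterior Dirichlet(9/2, 6/5, 14/3, 3, 8)
obs 9: x=1 → posterior Dirichlet(9/2, 11/5, 14/3, 3, 8)
obs 10: x=4 → posterior Dirichlet(9/2, 11/5, 14/3, 3, 9)
obs 11: x=3 → posterior Dirichlet(9/2, 11/5, 14/3, 4, 9)
obs 12: x=0 → posterior Dirichlet(11/2, 11/5, 14/3, 4, 9)
obs 13: x=2 → posterior Dirichlet(11/2, 11/5, 17/3, 4, 9)

165/791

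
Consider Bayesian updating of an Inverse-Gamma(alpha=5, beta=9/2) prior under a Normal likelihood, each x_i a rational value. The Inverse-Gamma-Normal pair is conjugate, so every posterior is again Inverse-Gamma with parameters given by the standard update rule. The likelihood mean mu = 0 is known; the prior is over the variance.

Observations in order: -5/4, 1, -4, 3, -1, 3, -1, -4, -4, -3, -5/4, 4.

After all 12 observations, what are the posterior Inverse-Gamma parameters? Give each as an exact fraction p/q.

obs 1: x=-5/4 → posterior Inverse-Gamma(11/2, 169/32)
obs 2: x=1 → posterior Inverse-Gamma(6, 185/32)
obs 3: x=-4 → posterior Inverse-Gamma(13/2, 441/32)
obs 4: x=3 → posterior Inverse-Gamma(7, 585/32)
obs 5: x=-1 → posterior Inverse-Gamma(15/2, 601/32)
obs 6: x=3 → posterior Inverse-Gamma(8, 745/32)
obs 7: x=-1 → posterior Inverse-Gamma(17/2, 761/32)
obs 8: x=-4 → posterior Inverse-Gamma(9, 1017/32)
obs 9: x=-4 → posterior Inverse-Gamma(19/2, 1273/32)
obs 10: x=-3 → posterior Inverse-Gamma(10, 1417/32)
obs 11: x=-5/4 → posterior Inverse-Gamma(21/2, 721/16)
obs 12: x=4 → posterior Inverse-Gamma(11, 849/16)

alpha=11, beta=849/16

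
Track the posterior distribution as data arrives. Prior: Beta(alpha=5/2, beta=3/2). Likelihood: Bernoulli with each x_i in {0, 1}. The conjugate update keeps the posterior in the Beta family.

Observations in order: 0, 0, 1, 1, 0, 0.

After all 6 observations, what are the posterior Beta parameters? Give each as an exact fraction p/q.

obs 1: x=0 → posterior Beta(5/2, 5/2)
obs 2: x=0 → posterior Beta(5/2, 7/2)
obs 3: x=1 → posterior Beta(7/2, 7/2)
obs 4: x=1 → posterior Beta(9/2, 7/2)
obs 5: x=0 → posterior Beta(9/2, 9/2)
obs 6: x=0 → posterior Beta(9/2, 11/2)

alpha=9/2, beta=11/2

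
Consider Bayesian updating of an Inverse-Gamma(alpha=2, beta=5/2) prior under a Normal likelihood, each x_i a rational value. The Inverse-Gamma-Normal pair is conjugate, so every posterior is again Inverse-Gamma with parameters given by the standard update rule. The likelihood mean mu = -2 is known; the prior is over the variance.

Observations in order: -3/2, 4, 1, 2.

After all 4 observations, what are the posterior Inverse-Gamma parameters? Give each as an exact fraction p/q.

obs 1: x=-3/2 → posterior Inverse-Gamma(5/2, 21/8)
obs 2: x=4 → posterior Inverse-Gamma(3, 165/8)
obs 3: x=1 → posterior Inverse-Gamma(7/2, 201/8)
obs 4: x=2 → posterior Inverse-Gamma(4, 265/8)

alpha=4, beta=265/8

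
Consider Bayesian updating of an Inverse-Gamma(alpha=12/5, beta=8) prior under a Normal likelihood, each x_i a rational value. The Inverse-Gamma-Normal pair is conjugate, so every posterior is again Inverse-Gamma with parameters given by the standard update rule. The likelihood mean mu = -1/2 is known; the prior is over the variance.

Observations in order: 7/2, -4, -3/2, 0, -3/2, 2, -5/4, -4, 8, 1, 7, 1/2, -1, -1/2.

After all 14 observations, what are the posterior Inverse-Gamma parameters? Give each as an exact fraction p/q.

obs 1: x=7/2 → posterior Inverse-Gamma(29/10, 16)
obs 2: x=-4 → posterior Inverse-Gamma(17/5, 177/8)
obs 3: x=-3/2 → posterior Inverse-Gamma(39/10, 181/8)
obs 4: x=0 → posterior Inverse-Gamma(22/5, 91/4)
obs 5: x=-3/2 → posterior Inverse-Gamma(49/10, 93/4)
obs 6: x=2 → posterior Inverse-Gamma(27/5, 211/8)
obs 7: x=-5/4 → posterior Inverse-Gamma(59/10, 853/32)
obs 8: x=-4 → posterior Inverse-Gamma(32/5, 1049/32)
obs 9: x=8 → posterior Inverse-Gamma(69/10, 2205/32)
obs 10: x=1 → posterior Inverse-Gamma(37/5, 2241/32)
obs 11: x=7 → posterior Inverse-Gamma(79/10, 3141/32)
obs 12: x=1/2 → posterior Inverse-Gamma(42/5, 3157/32)
obs 13: x=-1 → posterior Inverse-Gamma(89/10, 3161/32)
obs 14: x=-1/2 → posterior Inverse-Gamma(47/5, 3161/32)

alpha=47/5, beta=3161/32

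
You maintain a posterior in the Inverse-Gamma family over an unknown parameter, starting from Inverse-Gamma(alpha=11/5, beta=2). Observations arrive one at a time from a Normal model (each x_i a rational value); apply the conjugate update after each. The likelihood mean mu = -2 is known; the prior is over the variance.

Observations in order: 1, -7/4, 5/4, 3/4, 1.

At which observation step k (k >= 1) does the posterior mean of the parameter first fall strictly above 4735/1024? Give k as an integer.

obs 1: x=1 → posterior Inverse-Gamma(27/10, 13/2)
obs 2: x=-7/4 → posterior Inverse-Gamma(16/5, 209/32)
obs 3: x=5/4 → posterior Inverse-Gamma(37/10, 189/16)
obs 4: x=3/4 → posterior Inverse-Gamma(21/5, 499/32)
obs 5: x=1 → posterior Inverse-Gamma(47/10, 643/32)

k = 4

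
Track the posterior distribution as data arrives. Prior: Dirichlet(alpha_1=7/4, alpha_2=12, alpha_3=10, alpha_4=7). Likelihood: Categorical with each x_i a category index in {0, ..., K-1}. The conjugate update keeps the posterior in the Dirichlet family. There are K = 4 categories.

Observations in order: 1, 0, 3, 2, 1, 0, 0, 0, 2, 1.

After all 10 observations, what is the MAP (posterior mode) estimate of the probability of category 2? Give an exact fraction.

obs 1: x=1 → posterior Dirichlet(7/4, 13, 10, 7)
obs 2: x=0 → posterior Dirichlet(11/4, 13, 10, 7)
obs 3: x=3 → posterior Dirichlet(11/4, 13, 10, 8)
obs 4: x=2 → posterior Dirichlet(11/4, 13, 11, 8)
obs 5: x=1 → posterior Dirichlet(11/4, 14, 11, 8)
obs 6: x=0 → posterior Dirichlet(15/4, 14, 11, 8)
obs 7: x=0 → posterior Dirichlet(19/4, 14, 11, 8)
obs 8: x=0 → posterior Dirichlet(23/4, 14, 11, 8)
obs 9: x=2 → posterior Dirichlet(23/4, 14, 12, 8)
obs 10: x=1 → posterior Dirichlet(23/4, 15, 12, 8)

44/147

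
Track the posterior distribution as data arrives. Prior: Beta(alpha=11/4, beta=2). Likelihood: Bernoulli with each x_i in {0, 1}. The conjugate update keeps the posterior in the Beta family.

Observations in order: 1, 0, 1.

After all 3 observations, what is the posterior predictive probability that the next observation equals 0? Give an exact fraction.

obs 1: x=1 → posterior Beta(15/4, 2)
obs 2: x=0 → posterior Beta(15/4, 3)
obs 3: x=1 → posterior Beta(19/4, 3)

12/31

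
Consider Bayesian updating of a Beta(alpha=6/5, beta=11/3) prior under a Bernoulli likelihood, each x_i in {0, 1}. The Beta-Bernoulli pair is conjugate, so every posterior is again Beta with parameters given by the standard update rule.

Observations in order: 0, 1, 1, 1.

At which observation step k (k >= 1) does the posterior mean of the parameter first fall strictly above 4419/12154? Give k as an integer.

k = 3

obs 1: x=0 → posterior Beta(6/5, 14/3)
obs 2: x=1 → posterior Beta(11/5, 14/3)
obs 3: x=1 → posterior Beta(16/5, 14/3)
obs 4: x=1 → posterior Beta(21/5, 14/3)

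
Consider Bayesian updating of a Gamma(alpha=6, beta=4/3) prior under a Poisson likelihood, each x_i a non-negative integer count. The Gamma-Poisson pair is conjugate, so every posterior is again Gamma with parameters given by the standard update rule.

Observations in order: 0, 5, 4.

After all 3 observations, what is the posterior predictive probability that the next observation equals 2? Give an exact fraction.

obs 1: x=0 → posterior Gamma(6, 7/3)
obs 2: x=5 → posterior Gamma(11, 10/3)
obs 3: x=4 → posterior Gamma(15, 13/3)

6910095556902252195/36893488147419103232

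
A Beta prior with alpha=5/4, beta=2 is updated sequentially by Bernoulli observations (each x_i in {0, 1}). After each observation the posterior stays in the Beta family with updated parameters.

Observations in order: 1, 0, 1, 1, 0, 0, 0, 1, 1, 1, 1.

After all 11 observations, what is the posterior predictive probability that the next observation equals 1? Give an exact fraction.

11/19

obs 1: x=1 → posterior Beta(9/4, 2)
obs 2: x=0 → posterior Beta(9/4, 3)
obs 3: x=1 → posterior Beta(13/4, 3)
obs 4: x=1 → posterior Beta(17/4, 3)
obs 5: x=0 → posterior Beta(17/4, 4)
obs 6: x=0 → posterior Beta(17/4, 5)
obs 7: x=0 → posterior Beta(17/4, 6)
obs 8: x=1 → posterior Beta(21/4, 6)
obs 9: x=1 → posterior Beta(25/4, 6)
obs 10: x=1 → posterior Beta(29/4, 6)
obs 11: x=1 → posterior Beta(33/4, 6)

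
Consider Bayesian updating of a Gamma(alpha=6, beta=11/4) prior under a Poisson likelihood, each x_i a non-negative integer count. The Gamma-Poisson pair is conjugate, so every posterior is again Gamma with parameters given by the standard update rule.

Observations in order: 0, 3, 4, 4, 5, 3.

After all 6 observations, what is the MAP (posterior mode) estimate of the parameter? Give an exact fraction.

obs 1: x=0 → posterior Gamma(6, 15/4)
obs 2: x=3 → posterior Gamma(9, 19/4)
obs 3: x=4 → posterior Gamma(13, 23/4)
obs 4: x=4 → posterior Gamma(17, 27/4)
obs 5: x=5 → posterior Gamma(22, 31/4)
obs 6: x=3 → posterior Gamma(25, 35/4)

96/35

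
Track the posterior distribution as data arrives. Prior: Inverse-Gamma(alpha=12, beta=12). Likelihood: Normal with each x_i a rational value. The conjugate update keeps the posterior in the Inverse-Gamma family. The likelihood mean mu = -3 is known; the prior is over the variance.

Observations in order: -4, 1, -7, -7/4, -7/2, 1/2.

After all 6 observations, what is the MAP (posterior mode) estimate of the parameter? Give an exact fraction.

obs 1: x=-4 → posterior Inverse-Gamma(25/2, 25/2)
obs 2: x=1 → posterior Inverse-Gamma(13, 41/2)
obs 3: x=-7 → posterior Inverse-Gamma(27/2, 57/2)
obs 4: x=-7/4 → posterior Inverse-Gamma(14, 937/32)
obs 5: x=-7/2 → posterior Inverse-Gamma(29/2, 941/32)
obs 6: x=1/2 → posterior Inverse-Gamma(15, 1137/32)

1137/512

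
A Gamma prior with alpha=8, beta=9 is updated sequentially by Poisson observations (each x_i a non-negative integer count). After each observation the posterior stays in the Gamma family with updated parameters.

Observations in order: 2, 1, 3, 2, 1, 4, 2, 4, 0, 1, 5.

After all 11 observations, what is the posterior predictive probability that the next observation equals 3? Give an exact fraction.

8031588843520000000000000000000000000000000000/56858653459301097060294126514405151601277796103

obs 1: x=2 → posterior Gamma(10, 10)
obs 2: x=1 → posterior Gamma(11, 11)
obs 3: x=3 → posterior Gamma(14, 12)
obs 4: x=2 → posterior Gamma(16, 13)
obs 5: x=1 → posterior Gamma(17, 14)
obs 6: x=4 → posterior Gamma(21, 15)
obs 7: x=2 → posterior Gamma(23, 16)
obs 8: x=4 → posterior Gamma(27, 17)
obs 9: x=0 → posterior Gamma(27, 18)
obs 10: x=1 → posterior Gamma(28, 19)
obs 11: x=5 → posterior Gamma(33, 20)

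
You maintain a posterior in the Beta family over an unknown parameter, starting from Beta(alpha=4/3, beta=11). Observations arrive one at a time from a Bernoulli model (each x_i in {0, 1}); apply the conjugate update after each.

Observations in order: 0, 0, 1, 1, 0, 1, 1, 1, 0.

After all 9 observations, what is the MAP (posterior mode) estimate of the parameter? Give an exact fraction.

obs 1: x=0 → posterior Beta(4/3, 12)
obs 2: x=0 → posterior Beta(4/3, 13)
obs 3: x=1 → posterior Beta(7/3, 13)
obs 4: x=1 → posterior Beta(10/3, 13)
obs 5: x=0 → posterior Beta(10/3, 14)
obs 6: x=1 → posterior Beta(13/3, 14)
obs 7: x=1 → posterior Beta(16/3, 14)
obs 8: x=1 → posterior Beta(19/3, 14)
obs 9: x=0 → posterior Beta(19/3, 15)

8/29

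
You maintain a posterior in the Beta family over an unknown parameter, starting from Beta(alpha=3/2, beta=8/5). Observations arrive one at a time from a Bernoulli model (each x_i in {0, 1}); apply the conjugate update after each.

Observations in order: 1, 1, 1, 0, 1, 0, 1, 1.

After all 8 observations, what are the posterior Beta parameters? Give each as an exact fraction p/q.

obs 1: x=1 → posterior Beta(5/2, 8/5)
obs 2: x=1 → posterior Beta(7/2, 8/5)
obs 3: x=1 → posterior Beta(9/2, 8/5)
obs 4: x=0 → posterior Beta(9/2, 13/5)
obs 5: x=1 → posterior Beta(11/2, 13/5)
obs 6: x=0 → posterior Beta(11/2, 18/5)
obs 7: x=1 → posterior Beta(13/2, 18/5)
obs 8: x=1 → posterior Beta(15/2, 18/5)

alpha=15/2, beta=18/5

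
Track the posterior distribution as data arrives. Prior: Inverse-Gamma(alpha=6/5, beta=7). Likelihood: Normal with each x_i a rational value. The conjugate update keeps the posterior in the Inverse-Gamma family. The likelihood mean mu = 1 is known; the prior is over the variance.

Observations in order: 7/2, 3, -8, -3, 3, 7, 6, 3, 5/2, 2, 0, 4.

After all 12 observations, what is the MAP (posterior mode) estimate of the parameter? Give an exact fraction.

obs 1: x=7/2 → posterior Inverse-Gamma(17/10, 81/8)
obs 2: x=3 → posterior Inverse-Gamma(11/5, 97/8)
obs 3: x=-8 → posterior Inverse-Gamma(27/10, 421/8)
obs 4: x=-3 → posterior Inverse-Gamma(16/5, 485/8)
obs 5: x=3 → posterior Inverse-Gamma(37/10, 501/8)
obs 6: x=7 → posterior Inverse-Gamma(21/5, 645/8)
obs 7: x=6 → posterior Inverse-Gamma(47/10, 745/8)
obs 8: x=3 → posterior Inverse-Gamma(26/5, 761/8)
obs 9: x=5/2 → posterior Inverse-Gamma(57/10, 385/4)
obs 10: x=2 → posterior Inverse-Gamma(31/5, 387/4)
obs 11: x=0 → posterior Inverse-Gamma(67/10, 389/4)
obs 12: x=4 → posterior Inverse-Gamma(36/5, 407/4)

2035/164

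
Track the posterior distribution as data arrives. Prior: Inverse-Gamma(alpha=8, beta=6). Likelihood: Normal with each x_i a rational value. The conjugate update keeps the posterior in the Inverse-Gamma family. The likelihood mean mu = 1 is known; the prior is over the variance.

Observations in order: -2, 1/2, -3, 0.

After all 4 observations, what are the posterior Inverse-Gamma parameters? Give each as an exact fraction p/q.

obs 1: x=-2 → posterior Inverse-Gamma(17/2, 21/2)
obs 2: x=1/2 → posterior Inverse-Gamma(9, 85/8)
obs 3: x=-3 → posterior Inverse-Gamma(19/2, 149/8)
obs 4: x=0 → posterior Inverse-Gamma(10, 153/8)

alpha=10, beta=153/8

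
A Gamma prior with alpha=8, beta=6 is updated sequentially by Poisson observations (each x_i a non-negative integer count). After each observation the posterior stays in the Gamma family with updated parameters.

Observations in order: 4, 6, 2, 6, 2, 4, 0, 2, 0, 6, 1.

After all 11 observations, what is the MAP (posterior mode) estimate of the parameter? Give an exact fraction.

obs 1: x=4 → posterior Gamma(12, 7)
obs 2: x=6 → posterior Gamma(18, 8)
obs 3: x=2 → posterior Gamma(20, 9)
obs 4: x=6 → posterior Gamma(26, 10)
obs 5: x=2 → posterior Gamma(28, 11)
obs 6: x=4 → posterior Gamma(32, 12)
obs 7: x=0 → posterior Gamma(32, 13)
obs 8: x=2 → posterior Gamma(34, 14)
obs 9: x=0 → posterior Gamma(34, 15)
obs 10: x=6 → posterior Gamma(40, 16)
obs 11: x=1 → posterior Gamma(41, 17)

40/17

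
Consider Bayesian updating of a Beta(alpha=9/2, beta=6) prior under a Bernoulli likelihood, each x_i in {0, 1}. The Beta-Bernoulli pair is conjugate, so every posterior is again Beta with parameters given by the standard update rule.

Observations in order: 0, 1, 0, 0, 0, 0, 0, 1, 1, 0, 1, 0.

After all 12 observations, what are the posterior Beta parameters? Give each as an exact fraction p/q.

obs 1: x=0 → posterior Beta(9/2, 7)
obs 2: x=1 → posterior Beta(11/2, 7)
obs 3: x=0 → posterior Beta(11/2, 8)
obs 4: x=0 → posterior Beta(11/2, 9)
obs 5: x=0 → posterior Beta(11/2, 10)
obs 6: x=0 → posterior Beta(11/2, 11)
obs 7: x=0 → posterior Beta(11/2, 12)
obs 8: x=1 → posterior Beta(13/2, 12)
obs 9: x=1 → posterior Beta(15/2, 12)
obs 10: x=0 → posterior Beta(15/2, 13)
obs 11: x=1 → posterior Beta(17/2, 13)
obs 12: x=0 → posterior Beta(17/2, 14)

alpha=17/2, beta=14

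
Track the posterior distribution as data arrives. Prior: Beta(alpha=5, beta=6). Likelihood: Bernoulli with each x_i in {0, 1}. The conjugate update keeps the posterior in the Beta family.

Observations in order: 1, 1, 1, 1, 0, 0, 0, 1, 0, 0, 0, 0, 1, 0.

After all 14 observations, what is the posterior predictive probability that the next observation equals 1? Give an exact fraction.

11/25

obs 1: x=1 → posterior Beta(6, 6)
obs 2: x=1 → posterior Beta(7, 6)
obs 3: x=1 → posterior Beta(8, 6)
obs 4: x=1 → posterior Beta(9, 6)
obs 5: x=0 → posterior Beta(9, 7)
obs 6: x=0 → posterior Beta(9, 8)
obs 7: x=0 → posterior Beta(9, 9)
obs 8: x=1 → posterior Beta(10, 9)
obs 9: x=0 → posterior Beta(10, 10)
obs 10: x=0 → posterior Beta(10, 11)
obs 11: x=0 → posterior Beta(10, 12)
obs 12: x=0 → posterior Beta(10, 13)
obs 13: x=1 → posterior Beta(11, 13)
obs 14: x=0 → posterior Beta(11, 14)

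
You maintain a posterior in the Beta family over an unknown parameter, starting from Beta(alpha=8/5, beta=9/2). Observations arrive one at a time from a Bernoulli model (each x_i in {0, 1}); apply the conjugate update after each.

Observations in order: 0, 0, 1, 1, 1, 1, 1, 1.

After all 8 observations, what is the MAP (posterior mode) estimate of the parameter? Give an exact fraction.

obs 1: x=0 → posterior Beta(8/5, 11/2)
obs 2: x=0 → posterior Beta(8/5, 13/2)
obs 3: x=1 → posterior Beta(13/5, 13/2)
obs 4: x=1 → posterior Beta(18/5, 13/2)
obs 5: x=1 → posterior Beta(23/5, 13/2)
obs 6: x=1 → posterior Beta(28/5, 13/2)
obs 7: x=1 → posterior Beta(33/5, 13/2)
obs 8: x=1 → posterior Beta(38/5, 13/2)

6/11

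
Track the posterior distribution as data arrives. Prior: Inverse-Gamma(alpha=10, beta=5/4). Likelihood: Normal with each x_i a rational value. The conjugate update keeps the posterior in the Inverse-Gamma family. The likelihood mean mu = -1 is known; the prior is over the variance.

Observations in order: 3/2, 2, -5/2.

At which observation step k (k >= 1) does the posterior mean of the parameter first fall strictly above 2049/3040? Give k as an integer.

k = 2

obs 1: x=3/2 → posterior Inverse-Gamma(21/2, 35/8)
obs 2: x=2 → posterior Inverse-Gamma(11, 71/8)
obs 3: x=-5/2 → posterior Inverse-Gamma(23/2, 10)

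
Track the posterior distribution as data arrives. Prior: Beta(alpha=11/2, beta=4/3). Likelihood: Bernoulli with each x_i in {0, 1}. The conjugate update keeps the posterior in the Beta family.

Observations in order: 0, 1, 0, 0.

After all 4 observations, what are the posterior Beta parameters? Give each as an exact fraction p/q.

alpha=13/2, beta=13/3

obs 1: x=0 → posterior Beta(11/2, 7/3)
obs 2: x=1 → posterior Beta(13/2, 7/3)
obs 3: x=0 → posterior Beta(13/2, 10/3)
obs 4: x=0 → posterior Beta(13/2, 13/3)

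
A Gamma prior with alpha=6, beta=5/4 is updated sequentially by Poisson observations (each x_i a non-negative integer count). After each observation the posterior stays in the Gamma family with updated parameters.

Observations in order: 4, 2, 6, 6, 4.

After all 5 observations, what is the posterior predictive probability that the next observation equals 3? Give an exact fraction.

obs 1: x=4 → posterior Gamma(10, 9/4)
obs 2: x=2 → posterior Gamma(12, 13/4)
obs 3: x=6 → posterior Gamma(18, 17/4)
obs 4: x=6 → posterior Gamma(24, 21/4)
obs 5: x=4 → posterior Gamma(28, 25/4)

12434497875801753252744674682617187500000000/74462898441675122902293018227199467668020601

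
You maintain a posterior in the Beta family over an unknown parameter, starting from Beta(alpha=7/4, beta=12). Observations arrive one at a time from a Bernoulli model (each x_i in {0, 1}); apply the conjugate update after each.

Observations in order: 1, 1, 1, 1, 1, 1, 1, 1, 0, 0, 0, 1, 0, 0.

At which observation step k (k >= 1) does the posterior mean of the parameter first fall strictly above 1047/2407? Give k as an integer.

obs 1: x=1 → posterior Beta(11/4, 12)
obs 2: x=1 → posterior Beta(15/4, 12)
obs 3: x=1 → posterior Beta(19/4, 12)
obs 4: x=1 → posterior Beta(23/4, 12)
obs 5: x=1 → posterior Beta(27/4, 12)
obs 6: x=1 → posterior Beta(31/4, 12)
obs 7: x=1 → posterior Beta(35/4, 12)
obs 8: x=1 → posterior Beta(39/4, 12)
obs 9: x=0 → posterior Beta(39/4, 13)
obs 10: x=0 → posterior Beta(39/4, 14)
obs 11: x=0 → posterior Beta(39/4, 15)
obs 12: x=1 → posterior Beta(43/4, 15)
obs 13: x=0 → posterior Beta(43/4, 16)
obs 14: x=0 → posterior Beta(43/4, 17)

k = 8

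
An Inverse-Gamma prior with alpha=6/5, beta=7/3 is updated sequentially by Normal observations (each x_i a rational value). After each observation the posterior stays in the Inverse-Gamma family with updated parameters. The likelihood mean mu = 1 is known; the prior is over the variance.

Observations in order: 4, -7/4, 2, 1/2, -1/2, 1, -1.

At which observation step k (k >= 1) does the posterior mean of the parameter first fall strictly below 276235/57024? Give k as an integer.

k = 5

obs 1: x=4 → posterior Inverse-Gamma(17/10, 41/6)
obs 2: x=-7/4 → posterior Inverse-Gamma(11/5, 1019/96)
obs 3: x=2 → posterior Inverse-Gamma(27/10, 1067/96)
obs 4: x=1/2 → posterior Inverse-Gamma(16/5, 1079/96)
obs 5: x=-1/2 → posterior Inverse-Gamma(37/10, 1187/96)
obs 6: x=1 → posterior Inverse-Gamma(21/5, 1187/96)
obs 7: x=-1 → posterior Inverse-Gamma(47/10, 1379/96)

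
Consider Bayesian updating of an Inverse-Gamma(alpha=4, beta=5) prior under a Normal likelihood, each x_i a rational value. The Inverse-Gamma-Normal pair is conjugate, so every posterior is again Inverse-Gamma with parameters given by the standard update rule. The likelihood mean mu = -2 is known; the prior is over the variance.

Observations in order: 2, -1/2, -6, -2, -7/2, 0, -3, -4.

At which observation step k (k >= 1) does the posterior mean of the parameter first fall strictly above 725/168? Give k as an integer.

obs 1: x=2 → posterior Inverse-Gamma(9/2, 13)
obs 2: x=-1/2 → posterior Inverse-Gamma(5, 113/8)
obs 3: x=-6 → posterior Inverse-Gamma(11/2, 177/8)
obs 4: x=-2 → posterior Inverse-Gamma(6, 177/8)
obs 5: x=-7/2 → posterior Inverse-Gamma(13/2, 93/4)
obs 6: x=0 → posterior Inverse-Gamma(7, 101/4)
obs 7: x=-3 → posterior Inverse-Gamma(15/2, 103/4)
obs 8: x=-4 → posterior Inverse-Gamma(8, 111/4)

k = 3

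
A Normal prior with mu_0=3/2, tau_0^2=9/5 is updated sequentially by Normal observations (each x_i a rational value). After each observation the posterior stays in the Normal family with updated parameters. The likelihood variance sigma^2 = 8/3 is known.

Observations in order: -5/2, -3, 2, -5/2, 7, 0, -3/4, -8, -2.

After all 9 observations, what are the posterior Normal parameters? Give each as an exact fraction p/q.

obs 1: x=-5/2 → posterior Normal(-15/134, 72/67)
obs 2: x=-3 → posterior Normal(-177/188, 36/47)
obs 3: x=2 → posterior Normal(-69/242, 72/121)
obs 4: x=-5/2 → posterior Normal(-51/74, 18/37)
obs 5: x=7 → posterior Normal(87/175, 72/175)
obs 6: x=0 → posterior Normal(87/202, 36/101)
obs 7: x=-3/4 → posterior Normal(267/916, 72/229)
obs 8: x=-8 → posterior Normal(-597/1024, 9/32)
obs 9: x=-2 → posterior Normal(-813/1132, 72/283)

mu_0=-813/1132, tau_0^2=72/283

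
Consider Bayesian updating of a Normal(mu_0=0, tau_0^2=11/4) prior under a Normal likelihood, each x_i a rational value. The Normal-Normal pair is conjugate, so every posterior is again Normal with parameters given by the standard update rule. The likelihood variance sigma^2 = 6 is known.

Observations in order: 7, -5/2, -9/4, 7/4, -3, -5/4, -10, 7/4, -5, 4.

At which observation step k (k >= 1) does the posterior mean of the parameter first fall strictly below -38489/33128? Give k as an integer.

k = 9

obs 1: x=7 → posterior Normal(11/5, 66/35)
obs 2: x=-5/2 → posterior Normal(99/92, 33/23)
obs 3: x=-9/4 → posterior Normal(33/76, 22/19)
obs 4: x=7/4 → posterior Normal(11/17, 33/34)
obs 5: x=-3 → posterior Normal(11/79, 66/79)
obs 6: x=-5/4 → posterior Normal(-11/360, 11/15)
obs 7: x=-10 → posterior Normal(-451/404, 66/101)
obs 8: x=7/4 → posterior Normal(-187/224, 33/56)
obs 9: x=-5 → posterior Normal(-99/82, 22/41)
obs 10: x=4 → posterior Normal(-209/268, 33/67)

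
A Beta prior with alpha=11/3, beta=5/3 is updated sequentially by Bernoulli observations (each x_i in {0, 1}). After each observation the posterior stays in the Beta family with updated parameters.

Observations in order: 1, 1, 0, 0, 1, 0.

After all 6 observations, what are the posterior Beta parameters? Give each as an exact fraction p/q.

obs 1: x=1 → posterior Beta(14/3, 5/3)
obs 2: x=1 → posterior Beta(17/3, 5/3)
obs 3: x=0 → posterior Beta(17/3, 8/3)
obs 4: x=0 → posterior Beta(17/3, 11/3)
obs 5: x=1 → posterior Beta(20/3, 11/3)
obs 6: x=0 → posterior Beta(20/3, 14/3)

alpha=20/3, beta=14/3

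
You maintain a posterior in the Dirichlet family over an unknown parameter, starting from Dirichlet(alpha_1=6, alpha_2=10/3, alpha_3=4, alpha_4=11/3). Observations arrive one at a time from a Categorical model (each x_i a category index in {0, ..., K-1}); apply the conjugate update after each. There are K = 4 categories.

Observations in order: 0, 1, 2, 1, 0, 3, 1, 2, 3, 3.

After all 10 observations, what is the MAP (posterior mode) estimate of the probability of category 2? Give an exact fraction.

obs 1: x=0 → posterior Dirichlet(7, 10/3, 4, 11/3)
obs 2: x=1 → posterior Dirichlet(7, 13/3, 4, 11/3)
obs 3: x=2 → posterior Dirichlet(7, 13/3, 5, 11/3)
obs 4: x=1 → posterior Dirichlet(7, 16/3, 5, 11/3)
obs 5: x=0 → posterior Dirichlet(8, 16/3, 5, 11/3)
obs 6: x=3 → posterior Dirichlet(8, 16/3, 5, 14/3)
obs 7: x=1 → posterior Dirichlet(8, 19/3, 5, 14/3)
obs 8: x=2 → posterior Dirichlet(8, 19/3, 6, 14/3)
obs 9: x=3 → posterior Dirichlet(8, 19/3, 6, 17/3)
obs 10: x=3 → posterior Dirichlet(8, 19/3, 6, 20/3)

5/23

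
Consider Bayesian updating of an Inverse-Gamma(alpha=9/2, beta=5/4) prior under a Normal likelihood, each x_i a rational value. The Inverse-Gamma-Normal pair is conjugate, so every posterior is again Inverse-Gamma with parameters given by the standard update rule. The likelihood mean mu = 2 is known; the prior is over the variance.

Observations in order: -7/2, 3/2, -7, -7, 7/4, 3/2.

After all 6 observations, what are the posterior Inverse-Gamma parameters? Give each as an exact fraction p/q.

obs 1: x=-7/2 → posterior Inverse-Gamma(5, 131/8)
obs 2: x=3/2 → posterior Inverse-Gamma(11/2, 33/2)
obs 3: x=-7 → posterior Inverse-Gamma(6, 57)
obs 4: x=-7 → posterior Inverse-Gamma(13/2, 195/2)
obs 5: x=7/4 → posterior Inverse-Gamma(7, 3121/32)
obs 6: x=3/2 → posterior Inverse-Gamma(15/2, 3125/32)

alpha=15/2, beta=3125/32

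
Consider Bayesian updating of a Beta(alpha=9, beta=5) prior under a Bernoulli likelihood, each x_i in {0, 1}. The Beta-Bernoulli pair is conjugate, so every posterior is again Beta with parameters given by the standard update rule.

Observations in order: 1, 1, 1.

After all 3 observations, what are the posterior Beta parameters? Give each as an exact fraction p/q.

alpha=12, beta=5

obs 1: x=1 → posterior Beta(10, 5)
obs 2: x=1 → posterior Beta(11, 5)
obs 3: x=1 → posterior Beta(12, 5)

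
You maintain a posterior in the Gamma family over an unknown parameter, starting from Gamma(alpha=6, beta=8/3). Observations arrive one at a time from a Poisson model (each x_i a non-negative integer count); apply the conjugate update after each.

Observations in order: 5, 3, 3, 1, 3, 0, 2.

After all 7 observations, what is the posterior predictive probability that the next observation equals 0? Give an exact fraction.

obs 1: x=5 → posterior Gamma(11, 11/3)
obs 2: x=3 → posterior Gamma(14, 14/3)
obs 3: x=3 → posterior Gamma(17, 17/3)
obs 4: x=1 → posterior Gamma(18, 20/3)
obs 5: x=3 → posterior Gamma(21, 23/3)
obs 6: x=0 → posterior Gamma(21, 26/3)
obs 7: x=2 → posterior Gamma(23, 29/3)

4316720717749415770740818372739989/41538374868278621028243970633760768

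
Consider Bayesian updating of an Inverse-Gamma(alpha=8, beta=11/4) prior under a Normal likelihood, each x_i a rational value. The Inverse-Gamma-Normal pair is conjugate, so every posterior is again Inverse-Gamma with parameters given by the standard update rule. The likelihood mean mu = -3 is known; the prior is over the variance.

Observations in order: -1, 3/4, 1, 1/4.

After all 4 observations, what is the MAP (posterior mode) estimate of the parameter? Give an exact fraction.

obs 1: x=-1 → posterior Inverse-Gamma(17/2, 19/4)
obs 2: x=3/4 → posterior Inverse-Gamma(9, 377/32)
obs 3: x=1 → posterior Inverse-Gamma(19/2, 633/32)
obs 4: x=1/4 → posterior Inverse-Gamma(10, 401/16)

401/176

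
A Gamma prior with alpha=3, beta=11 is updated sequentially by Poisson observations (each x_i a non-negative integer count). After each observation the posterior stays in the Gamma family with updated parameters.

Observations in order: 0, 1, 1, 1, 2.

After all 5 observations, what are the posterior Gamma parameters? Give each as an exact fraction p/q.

alpha=8, beta=16

obs 1: x=0 → posterior Gamma(3, 12)
obs 2: x=1 → posterior Gamma(4, 13)
obs 3: x=1 → posterior Gamma(5, 14)
obs 4: x=1 → posterior Gamma(6, 15)
obs 5: x=2 → posterior Gamma(8, 16)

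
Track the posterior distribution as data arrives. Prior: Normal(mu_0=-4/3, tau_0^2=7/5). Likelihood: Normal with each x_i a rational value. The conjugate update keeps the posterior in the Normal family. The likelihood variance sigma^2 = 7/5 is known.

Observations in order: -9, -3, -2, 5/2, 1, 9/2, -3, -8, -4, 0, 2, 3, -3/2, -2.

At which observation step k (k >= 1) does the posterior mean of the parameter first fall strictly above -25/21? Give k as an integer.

k = 6

obs 1: x=-9 → posterior Normal(-31/6, 7/10)
obs 2: x=-3 → posterior Normal(-40/9, 7/15)
obs 3: x=-2 → posterior Normal(-23/6, 7/20)
obs 4: x=5/2 → posterior Normal(-77/30, 7/25)
obs 5: x=1 → posterior Normal(-71/36, 7/30)
obs 6: x=9/2 → posterior Normal(-22/21, 1/5)
obs 7: x=-3 → posterior Normal(-31/24, 7/40)
obs 8: x=-8 → posterior Normal(-55/27, 7/45)
obs 9: x=-4 → posterior Normal(-67/30, 7/50)
obs 10: x=0 → posterior Normal(-67/33, 7/55)
obs 11: x=2 → posterior Normal(-61/36, 7/60)
obs 12: x=3 → posterior Normal(-4/3, 7/65)
obs 13: x=-3/2 → posterior Normal(-113/84, 1/10)
obs 14: x=-2 → posterior Normal(-25/18, 7/75)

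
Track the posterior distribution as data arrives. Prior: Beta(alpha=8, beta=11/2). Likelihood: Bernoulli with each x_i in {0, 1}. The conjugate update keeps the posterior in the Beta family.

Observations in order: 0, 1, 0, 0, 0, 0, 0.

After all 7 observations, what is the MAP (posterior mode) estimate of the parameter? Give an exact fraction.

obs 1: x=0 → posterior Beta(8, 13/2)
obs 2: x=1 → posterior Beta(9, 13/2)
obs 3: x=0 → posterior Beta(9, 15/2)
obs 4: x=0 → posterior Beta(9, 17/2)
obs 5: x=0 → posterior Beta(9, 19/2)
obs 6: x=0 → posterior Beta(9, 21/2)
obs 7: x=0 → posterior Beta(9, 23/2)

16/37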